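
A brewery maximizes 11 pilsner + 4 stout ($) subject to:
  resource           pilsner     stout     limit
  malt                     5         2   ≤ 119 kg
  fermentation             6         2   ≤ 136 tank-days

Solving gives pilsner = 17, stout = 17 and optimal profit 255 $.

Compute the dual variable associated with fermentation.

1

At the optimum: malt uses 119 of 119 (binding); fermentation uses 136 of 136 (binding).
The binding rows give the dual system: 5·y_malt + 6·y_fermentation = 11 and 2·y_malt + 2·y_fermentation = 4.
Solving: y_malt = 1, y_fermentation = 1.
Shadow price of fermentation = 1.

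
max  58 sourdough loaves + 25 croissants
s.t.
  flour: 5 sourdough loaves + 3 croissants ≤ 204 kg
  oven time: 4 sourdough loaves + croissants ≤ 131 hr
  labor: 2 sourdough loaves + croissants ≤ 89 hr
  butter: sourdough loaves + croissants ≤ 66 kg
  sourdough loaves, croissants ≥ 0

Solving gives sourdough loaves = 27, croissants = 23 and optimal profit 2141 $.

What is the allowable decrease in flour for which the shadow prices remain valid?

40.25

Binding constraints: flour, oven time. The basis is B = [[5,3],[4,1]] with det -7.
Per unit decrease in flour, x* moves by d = (0.1429, -0.5714).
The basis stays optimal until croissants reaches 0; allowable decrease = 40.25 kg.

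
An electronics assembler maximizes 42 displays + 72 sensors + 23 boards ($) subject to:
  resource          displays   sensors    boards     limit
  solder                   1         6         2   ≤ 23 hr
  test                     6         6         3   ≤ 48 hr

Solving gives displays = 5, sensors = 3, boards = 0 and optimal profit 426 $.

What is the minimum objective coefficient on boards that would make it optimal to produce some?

At the optimum: solder uses 23 of 23 (binding); test uses 48 of 48 (binding).
From A_Bᵀ y = c: 1·y_solder + 6·y_test = 42; 6·y_solder + 6·y_test = 72.
Solving: y_solder = 6, y_test = 6.
boards enters the basis when its profit ≥ yᵀa₃ = 6·2 + 6·3 = 30.

30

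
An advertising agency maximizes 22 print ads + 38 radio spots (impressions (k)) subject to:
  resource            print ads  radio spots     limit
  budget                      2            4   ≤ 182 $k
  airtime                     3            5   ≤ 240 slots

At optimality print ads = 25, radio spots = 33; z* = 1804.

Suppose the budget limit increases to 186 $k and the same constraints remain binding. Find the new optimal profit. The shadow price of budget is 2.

Δb = 4, so new z* = 1804 + (2)·(4) = 1804 + 8 = 1812.

1812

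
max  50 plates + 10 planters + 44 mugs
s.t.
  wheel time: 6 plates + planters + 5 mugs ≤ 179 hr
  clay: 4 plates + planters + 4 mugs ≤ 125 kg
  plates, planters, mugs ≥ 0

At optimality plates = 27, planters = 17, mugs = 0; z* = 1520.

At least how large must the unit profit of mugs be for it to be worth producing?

45

At the optimum: wheel time uses 179 of 179 (binding); clay uses 125 of 125 (binding).
The binding rows give the dual system: 6·y_wheel time + 4·y_clay = 50 and 1·y_wheel time + 1·y_clay = 10.
This yields shadow prices y_wheel time = 5, y_clay = 5.
mugs enters the basis when its profit ≥ yᵀa₃ = 5·5 + 5·4 = 45.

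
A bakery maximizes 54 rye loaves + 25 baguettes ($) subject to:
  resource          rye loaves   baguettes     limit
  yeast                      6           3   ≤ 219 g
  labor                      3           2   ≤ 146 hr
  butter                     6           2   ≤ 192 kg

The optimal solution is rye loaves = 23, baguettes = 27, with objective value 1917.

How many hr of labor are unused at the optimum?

labor used = 3·23 + 2·27 = 123; slack = 146 − 123 = 23.

23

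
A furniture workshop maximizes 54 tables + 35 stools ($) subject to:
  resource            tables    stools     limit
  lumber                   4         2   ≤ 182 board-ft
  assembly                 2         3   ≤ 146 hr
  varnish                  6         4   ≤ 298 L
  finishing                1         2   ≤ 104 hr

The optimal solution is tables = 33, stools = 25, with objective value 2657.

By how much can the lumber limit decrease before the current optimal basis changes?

Binding constraints: lumber, varnish. The basis is B = [[4,2],[6,4]] with det 4.
Per unit decrease in lumber, x* moves by d = (-1, 1.5).
The basis stays optimal until assembly becomes binding; allowable decrease = 2 board-ft.

2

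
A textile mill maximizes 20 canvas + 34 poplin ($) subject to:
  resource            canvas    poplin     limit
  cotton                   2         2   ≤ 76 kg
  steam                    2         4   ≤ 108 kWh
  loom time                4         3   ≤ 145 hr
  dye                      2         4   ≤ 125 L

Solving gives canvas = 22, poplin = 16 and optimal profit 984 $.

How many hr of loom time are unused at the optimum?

9

loom time used = 4·22 + 3·16 = 136; slack = 145 − 136 = 9.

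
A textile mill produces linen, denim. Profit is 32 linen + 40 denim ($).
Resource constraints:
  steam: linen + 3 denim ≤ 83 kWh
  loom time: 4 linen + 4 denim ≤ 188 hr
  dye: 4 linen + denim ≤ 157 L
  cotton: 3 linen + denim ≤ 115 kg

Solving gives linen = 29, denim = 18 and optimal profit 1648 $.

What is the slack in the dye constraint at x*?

23

dye used = 4·29 + 1·18 = 134; slack = 157 − 134 = 23.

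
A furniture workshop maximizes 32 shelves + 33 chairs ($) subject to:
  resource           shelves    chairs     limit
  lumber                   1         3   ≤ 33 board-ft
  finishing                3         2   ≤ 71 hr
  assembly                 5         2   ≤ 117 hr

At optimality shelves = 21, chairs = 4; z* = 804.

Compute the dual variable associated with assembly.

0

At the optimum: lumber uses 33 of 33 (binding); finishing uses 71 of 71 (binding); assembly uses 113 of 117 (slack = 4).
Slack constraints have shadow price 0 (complementary slackness).
From A_Bᵀ y = c: 1·y_lumber + 3·y_finishing = 32; 3·y_lumber + 2·y_finishing = 33.
This yields shadow prices y_lumber = 5, y_finishing = 9.
Shadow price of assembly = 0.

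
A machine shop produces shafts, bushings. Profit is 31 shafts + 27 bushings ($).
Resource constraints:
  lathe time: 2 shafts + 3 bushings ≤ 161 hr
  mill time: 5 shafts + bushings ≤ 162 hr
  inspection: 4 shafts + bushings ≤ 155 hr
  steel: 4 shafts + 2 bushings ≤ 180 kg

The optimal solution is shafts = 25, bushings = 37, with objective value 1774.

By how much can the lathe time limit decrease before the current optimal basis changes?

96.2

Binding constraints: lathe time, mill time. The basis is B = [[2,3],[5,1]] with det -13.
Per unit decrease in lathe time, x* moves by d = (0.0769, -0.3846).
The basis stays optimal until bushings reaches 0; allowable decrease = 96.2 hr.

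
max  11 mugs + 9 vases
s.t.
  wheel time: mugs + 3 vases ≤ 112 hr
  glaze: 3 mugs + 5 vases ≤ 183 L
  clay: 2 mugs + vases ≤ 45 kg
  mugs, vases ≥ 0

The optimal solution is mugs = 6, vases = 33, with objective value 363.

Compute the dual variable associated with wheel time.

0

At the optimum: wheel time uses 105 of 112 (slack = 7); glaze uses 183 of 183 (binding); clay uses 45 of 45 (binding).
By complementary slackness, y = 0 for the non-binding constraint.
From A_Bᵀ y = c: 3·y_glaze + 2·y_clay = 11; 5·y_glaze + 1·y_clay = 9.
→ y_glaze = 1 and y_clay = 4.
Shadow price of wheel time = 0.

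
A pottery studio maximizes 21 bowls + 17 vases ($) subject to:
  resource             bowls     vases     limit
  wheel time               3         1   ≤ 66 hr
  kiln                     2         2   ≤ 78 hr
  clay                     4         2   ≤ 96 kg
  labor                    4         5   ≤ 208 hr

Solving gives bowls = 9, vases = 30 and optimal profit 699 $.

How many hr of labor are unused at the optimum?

labor used = 4·9 + 5·30 = 186; slack = 208 − 186 = 22.

22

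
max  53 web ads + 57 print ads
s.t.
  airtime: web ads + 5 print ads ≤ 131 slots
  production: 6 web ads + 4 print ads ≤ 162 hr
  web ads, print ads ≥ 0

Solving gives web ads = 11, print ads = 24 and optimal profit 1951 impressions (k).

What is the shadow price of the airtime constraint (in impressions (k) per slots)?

5

At the optimum: airtime uses 131 of 131 (binding); production uses 162 of 162 (binding).
The binding rows give the dual system: 1·y_airtime + 6·y_production = 53 and 5·y_airtime + 4·y_production = 57.
Solving: y_airtime = 5, y_production = 8.
Shadow price of airtime = 5.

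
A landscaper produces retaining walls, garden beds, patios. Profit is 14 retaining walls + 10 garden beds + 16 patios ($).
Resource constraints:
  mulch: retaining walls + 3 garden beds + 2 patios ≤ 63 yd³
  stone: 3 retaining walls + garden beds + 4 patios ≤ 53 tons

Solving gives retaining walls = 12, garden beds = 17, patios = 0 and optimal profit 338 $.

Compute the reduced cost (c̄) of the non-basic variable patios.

-4

Both mulch and stone are binding at x*.
The binding rows give the dual system: 1·y_mulch + 3·y_stone = 14 and 3·y_mulch + 1·y_stone = 10.
→ y_mulch = 2 and y_stone = 4.
Reduced cost of patios: c₃ − yᵀa₃ = 16 − (2·2 + 4·4) = 16 − 20 = -4.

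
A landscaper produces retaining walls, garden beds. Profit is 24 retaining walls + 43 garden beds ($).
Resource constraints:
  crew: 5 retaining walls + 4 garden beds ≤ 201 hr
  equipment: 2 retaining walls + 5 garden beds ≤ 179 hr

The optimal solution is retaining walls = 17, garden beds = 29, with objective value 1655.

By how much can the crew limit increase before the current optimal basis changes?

246.5

Binding constraints: crew, equipment. The basis is B = [[5,4],[2,5]] with det 17.
Per unit increase in crew, x* moves by d = (0.2941, -0.1176).
The basis stays optimal until garden beds reaches 0; allowable increase = 246.5 hr.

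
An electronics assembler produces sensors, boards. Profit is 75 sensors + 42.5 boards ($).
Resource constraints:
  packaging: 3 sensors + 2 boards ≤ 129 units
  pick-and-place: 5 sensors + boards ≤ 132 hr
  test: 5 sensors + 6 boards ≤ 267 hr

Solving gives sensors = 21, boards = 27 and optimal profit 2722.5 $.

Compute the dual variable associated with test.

5.5

Binding: pick-and-place and test. Non-binding: packaging (12 unused).
By complementary slackness, y = 0 for the non-binding constraint.
From A_Bᵀ y = c: 5·y_pick-and-place + 5·y_test = 75; 1·y_pick-and-place + 6·y_test = 42.5.
→ y_pick-and-place = 9.5 and y_test = 5.5.
Shadow price of test = 5.5.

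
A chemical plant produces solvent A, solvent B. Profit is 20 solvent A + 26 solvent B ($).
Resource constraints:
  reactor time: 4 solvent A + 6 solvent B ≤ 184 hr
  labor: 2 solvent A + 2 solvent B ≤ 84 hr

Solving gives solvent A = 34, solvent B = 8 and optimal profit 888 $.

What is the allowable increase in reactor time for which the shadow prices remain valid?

68

Binding constraints: reactor time, labor. The basis is B = [[4,6],[2,2]] with det -4.
Per unit increase in reactor time, x* moves by d = (-0.5, 0.5).
The basis stays optimal until solvent A reaches 0; allowable increase = 68 hr.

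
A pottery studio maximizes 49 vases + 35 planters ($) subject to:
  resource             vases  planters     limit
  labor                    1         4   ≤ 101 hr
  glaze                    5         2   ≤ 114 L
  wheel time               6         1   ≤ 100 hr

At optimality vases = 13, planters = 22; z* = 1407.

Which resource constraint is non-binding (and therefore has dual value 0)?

glaze

labor: 101/101 (binding)
glaze: 109/114 (slack 5)
wheel time: 100/100 (binding)
By complementary slackness, a constraint with positive slack has shadow price 0 → glaze.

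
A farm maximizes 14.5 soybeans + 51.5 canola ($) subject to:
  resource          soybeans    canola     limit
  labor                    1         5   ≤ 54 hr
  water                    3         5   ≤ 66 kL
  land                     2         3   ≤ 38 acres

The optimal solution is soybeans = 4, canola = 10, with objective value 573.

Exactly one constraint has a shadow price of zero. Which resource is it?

water

labor: 54/54 (binding)
water: 62/66 (slack 4)
land: 38/38 (binding)
By complementary slackness, a constraint with positive slack has shadow price 0 → water.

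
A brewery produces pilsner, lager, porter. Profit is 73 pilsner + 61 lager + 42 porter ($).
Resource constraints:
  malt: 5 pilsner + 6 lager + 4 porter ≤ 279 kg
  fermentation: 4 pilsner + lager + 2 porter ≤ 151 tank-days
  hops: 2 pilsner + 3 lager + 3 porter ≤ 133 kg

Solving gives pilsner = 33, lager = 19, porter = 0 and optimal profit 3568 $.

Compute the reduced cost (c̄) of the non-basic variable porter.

-8

At the optimum: malt uses 279 of 279 (binding); fermentation uses 151 of 151 (binding); hops uses 123 of 133 (slack = 10).
Since hops is not tight, its dual is 0.
Dual feasibility on the basic columns requires 5·y_malt + 4·y_fermentation = 73, 6·y_malt + 1·y_fermentation = 61.
Solving: y_malt = 9, y_fermentation = 7.
Reduced cost of porter: c₃ − yᵀa₃ = 42 − (9·4 + 7·2) = 42 − 50 = -8.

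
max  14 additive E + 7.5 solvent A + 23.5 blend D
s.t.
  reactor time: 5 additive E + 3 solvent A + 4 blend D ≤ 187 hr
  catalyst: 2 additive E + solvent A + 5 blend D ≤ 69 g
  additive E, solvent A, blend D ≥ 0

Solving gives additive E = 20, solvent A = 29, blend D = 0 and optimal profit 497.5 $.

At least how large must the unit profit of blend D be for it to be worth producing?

26.5

Check each constraint at x*: reactor time 187/187 (tight); catalyst 69/69 (tight).
The binding rows give the dual system: 5·y_reactor time + 2·y_catalyst = 14 and 3·y_reactor time + 1·y_catalyst = 7.5.
This yields shadow prices y_reactor time = 1, y_catalyst = 4.5.
blend D enters the basis when its profit ≥ yᵀa₃ = 1·4 + 4.5·5 = 26.5.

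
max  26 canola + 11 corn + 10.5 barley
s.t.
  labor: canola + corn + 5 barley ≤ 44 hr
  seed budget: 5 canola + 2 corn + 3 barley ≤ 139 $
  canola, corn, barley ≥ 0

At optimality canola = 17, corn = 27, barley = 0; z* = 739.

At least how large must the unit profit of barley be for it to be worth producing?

Both labor and seed budget are binding at x*.
The binding rows give the dual system: 1·y_labor + 5·y_seed budget = 26 and 1·y_labor + 2·y_seed budget = 11.
Solving: y_labor = 1, y_seed budget = 5.
barley enters the basis when its profit ≥ yᵀa₃ = 1·5 + 5·3 = 20.

20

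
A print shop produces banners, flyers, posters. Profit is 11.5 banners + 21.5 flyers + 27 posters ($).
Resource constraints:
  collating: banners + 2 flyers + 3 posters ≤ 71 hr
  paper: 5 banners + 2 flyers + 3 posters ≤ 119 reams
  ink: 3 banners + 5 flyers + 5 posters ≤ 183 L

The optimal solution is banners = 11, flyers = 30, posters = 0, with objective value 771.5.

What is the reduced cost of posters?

Binding: collating and ink. Non-binding: paper (4 unused).
By complementary slackness, y = 0 for the non-binding constraint.
Dual feasibility on the basic columns requires 1·y_collating + 3·y_ink = 11.5, 2·y_collating + 5·y_ink = 21.5.
→ y_collating = 7 and y_ink = 1.5.
Reduced cost of posters: c₃ − yᵀa₃ = 27 − (7·3 + 1.5·5) = 27 − 28.5 = -1.5.

-1.5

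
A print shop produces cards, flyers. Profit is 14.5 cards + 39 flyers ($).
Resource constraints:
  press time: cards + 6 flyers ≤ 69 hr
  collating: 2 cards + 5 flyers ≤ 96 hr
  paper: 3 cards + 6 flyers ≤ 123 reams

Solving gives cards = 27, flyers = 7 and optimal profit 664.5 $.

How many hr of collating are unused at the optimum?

7

collating used = 2·27 + 5·7 = 89; slack = 96 − 89 = 7.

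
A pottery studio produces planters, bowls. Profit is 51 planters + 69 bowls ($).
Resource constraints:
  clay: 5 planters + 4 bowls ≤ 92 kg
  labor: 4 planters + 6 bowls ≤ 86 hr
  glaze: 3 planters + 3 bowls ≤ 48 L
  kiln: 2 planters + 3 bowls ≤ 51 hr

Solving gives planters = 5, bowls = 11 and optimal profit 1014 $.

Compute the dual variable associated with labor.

Binding: labor and glaze. Non-binding: clay (23 unused), kiln (8 unused).
Slack constraints have shadow price 0 (complementary slackness).
Dual feasibility on the basic columns requires 4·y_labor + 3·y_glaze = 51, 6·y_labor + 3·y_glaze = 69.
Solving: y_labor = 9, y_glaze = 5.
Shadow price of labor = 9.

9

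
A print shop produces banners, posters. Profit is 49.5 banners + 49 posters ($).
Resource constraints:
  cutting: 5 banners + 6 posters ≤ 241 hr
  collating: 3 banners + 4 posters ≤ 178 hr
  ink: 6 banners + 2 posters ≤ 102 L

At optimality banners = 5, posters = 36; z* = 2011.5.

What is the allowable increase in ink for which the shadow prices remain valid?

Binding constraints: cutting, ink. The basis is B = [[5,6],[6,2]] with det -26.
Per unit increase in ink, x* moves by d = (0.2308, -0.1923).
The basis stays optimal until posters reaches 0; allowable increase = 187.2 L.

187.2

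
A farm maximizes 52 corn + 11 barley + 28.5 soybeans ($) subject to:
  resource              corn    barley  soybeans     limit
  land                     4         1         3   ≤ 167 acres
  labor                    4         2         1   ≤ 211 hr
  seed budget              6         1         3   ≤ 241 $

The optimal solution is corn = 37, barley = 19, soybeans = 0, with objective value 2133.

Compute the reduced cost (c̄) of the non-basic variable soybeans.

-4.5

Binding: land and seed budget. Non-binding: labor (25 unused).
By complementary slackness, y = 0 for the non-binding constraint.
The binding rows give the dual system: 4·y_land + 6·y_seed budget = 52 and 1·y_land + 1·y_seed budget = 11.
This yields shadow prices y_land = 7, y_seed budget = 4.
Reduced cost of soybeans: c₃ − yᵀa₃ = 28.5 − (7·3 + 4·3) = 28.5 − 33 = -4.5.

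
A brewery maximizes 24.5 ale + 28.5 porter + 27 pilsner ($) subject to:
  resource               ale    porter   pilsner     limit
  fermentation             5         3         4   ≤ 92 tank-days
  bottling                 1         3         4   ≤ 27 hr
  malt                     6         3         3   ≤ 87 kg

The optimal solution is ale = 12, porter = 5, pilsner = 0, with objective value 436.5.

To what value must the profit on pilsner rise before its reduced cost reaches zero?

Check each constraint at x*: fermentation 75/92 (slack 17); bottling 27/27 (tight); malt 87/87 (tight).
By complementary slackness, y = 0 for the non-binding constraint.
The binding rows give the dual system: 1·y_bottling + 6·y_malt = 24.5 and 3·y_bottling + 3·y_malt = 28.5.
This yields shadow prices y_bottling = 6.5, y_malt = 3.
pilsner enters the basis when its profit ≥ yᵀa₃ = 6.5·4 + 3·3 = 35.

35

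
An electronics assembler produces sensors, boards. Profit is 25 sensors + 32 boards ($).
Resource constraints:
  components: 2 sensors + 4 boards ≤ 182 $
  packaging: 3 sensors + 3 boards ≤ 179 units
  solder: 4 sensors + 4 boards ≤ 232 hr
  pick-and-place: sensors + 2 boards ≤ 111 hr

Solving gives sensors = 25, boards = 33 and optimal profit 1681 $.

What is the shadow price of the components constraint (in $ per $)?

3.5

Binding: components and solder. Non-binding: packaging (5 unused), pick-and-place (20 unused).
Since packaging, pick-and-place are not tight, their duals are 0.
The binding rows give the dual system: 2·y_components + 4·y_solder = 25 and 4·y_components + 4·y_solder = 32.
Solving: y_components = 3.5, y_solder = 4.5.
Shadow price of components = 3.5.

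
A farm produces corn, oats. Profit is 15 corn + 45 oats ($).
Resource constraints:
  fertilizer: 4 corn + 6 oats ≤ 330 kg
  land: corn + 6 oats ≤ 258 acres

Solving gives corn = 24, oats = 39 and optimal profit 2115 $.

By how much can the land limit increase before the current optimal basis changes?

Binding constraints: fertilizer, land. The basis is B = [[4,6],[1,6]] with det 18.
Per unit increase in land, x* moves by d = (-0.3333, 0.2222).
The basis stays optimal until corn reaches 0; allowable increase = 72 acres.

72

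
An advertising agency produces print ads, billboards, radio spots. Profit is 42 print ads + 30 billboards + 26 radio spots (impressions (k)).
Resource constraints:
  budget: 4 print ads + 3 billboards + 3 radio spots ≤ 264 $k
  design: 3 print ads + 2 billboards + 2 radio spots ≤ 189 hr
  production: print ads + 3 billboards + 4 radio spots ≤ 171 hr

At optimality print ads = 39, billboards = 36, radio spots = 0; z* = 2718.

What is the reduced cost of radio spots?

-4

Check each constraint at x*: budget 264/264 (tight); design 189/189 (tight); production 147/171 (slack 24).
Since production is not tight, its dual is 0.
From A_Bᵀ y = c: 4·y_budget + 3·y_design = 42; 3·y_budget + 2·y_design = 30.
→ y_budget = 6 and y_design = 6.
Reduced cost of radio spots: c₃ − yᵀa₃ = 26 − (6·3 + 6·2) = 26 − 30 = -4.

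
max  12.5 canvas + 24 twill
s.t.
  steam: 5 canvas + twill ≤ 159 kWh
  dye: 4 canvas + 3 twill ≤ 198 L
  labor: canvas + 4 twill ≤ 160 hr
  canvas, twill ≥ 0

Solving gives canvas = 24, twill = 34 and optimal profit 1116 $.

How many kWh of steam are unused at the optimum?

steam used = 5·24 + 1·34 = 154; slack = 159 − 154 = 5.

5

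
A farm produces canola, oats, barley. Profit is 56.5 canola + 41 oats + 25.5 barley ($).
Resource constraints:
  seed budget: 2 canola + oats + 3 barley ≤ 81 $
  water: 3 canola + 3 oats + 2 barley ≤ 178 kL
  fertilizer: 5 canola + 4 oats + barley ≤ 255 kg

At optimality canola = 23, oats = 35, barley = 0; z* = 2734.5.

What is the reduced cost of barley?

Check each constraint at x*: seed budget 81/81 (tight); water 174/178 (slack 4); fertilizer 255/255 (tight).
Slack constraints have shadow price 0 (complementary slackness).
Dual feasibility on the basic columns requires 2·y_seed budget + 5·y_fertilizer = 56.5, 1·y_seed budget + 4·y_fertilizer = 41.
This yields shadow prices y_seed budget = 7, y_fertilizer = 8.5.
Reduced cost of barley: c₃ − yᵀa₃ = 25.5 − (7·3 + 8.5·1) = 25.5 − 29.5 = -4.

-4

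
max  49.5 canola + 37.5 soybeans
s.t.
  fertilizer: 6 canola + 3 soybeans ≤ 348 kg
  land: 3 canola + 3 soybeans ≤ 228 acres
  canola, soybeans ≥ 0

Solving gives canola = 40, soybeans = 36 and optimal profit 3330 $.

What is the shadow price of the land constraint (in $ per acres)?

Both fertilizer and land are binding at x*.
Dual feasibility on the basic columns requires 6·y_fertilizer + 3·y_land = 49.5, 3·y_fertilizer + 3·y_land = 37.5.
This yields shadow prices y_fertilizer = 4, y_land = 8.5.
Shadow price of land = 8.5.

8.5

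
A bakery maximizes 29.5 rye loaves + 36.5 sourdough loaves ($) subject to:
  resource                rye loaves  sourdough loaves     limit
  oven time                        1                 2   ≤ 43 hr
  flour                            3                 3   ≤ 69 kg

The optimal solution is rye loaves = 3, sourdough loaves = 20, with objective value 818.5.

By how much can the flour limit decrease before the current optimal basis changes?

4.5

Binding constraints: oven time, flour. The basis is B = [[1,2],[3,3]] with det -3.
Per unit decrease in flour, x* moves by d = (-0.6667, 0.3333).
The basis stays optimal until rye loaves reaches 0; allowable decrease = 4.5 kg.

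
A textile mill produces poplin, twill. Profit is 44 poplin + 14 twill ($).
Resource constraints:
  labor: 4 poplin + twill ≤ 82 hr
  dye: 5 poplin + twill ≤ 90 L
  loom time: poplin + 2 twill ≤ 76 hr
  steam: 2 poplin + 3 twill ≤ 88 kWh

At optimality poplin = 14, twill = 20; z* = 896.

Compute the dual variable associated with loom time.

Check each constraint at x*: labor 76/82 (slack 6); dye 90/90 (tight); loom time 54/76 (slack 22); steam 88/88 (tight).
Slack constraints have shadow price 0 (complementary slackness).
From A_Bᵀ y = c: 5·y_dye + 2·y_steam = 44; 1·y_dye + 3·y_steam = 14.
Solving: y_dye = 8, y_steam = 2.
Shadow price of loom time = 0.

0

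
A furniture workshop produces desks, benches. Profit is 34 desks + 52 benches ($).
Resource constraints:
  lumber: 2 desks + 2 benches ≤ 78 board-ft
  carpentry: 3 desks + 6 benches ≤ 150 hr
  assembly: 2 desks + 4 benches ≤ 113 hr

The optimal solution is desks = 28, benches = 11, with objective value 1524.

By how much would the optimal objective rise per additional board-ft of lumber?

8

At the optimum: lumber uses 78 of 78 (binding); carpentry uses 150 of 150 (binding); assembly uses 100 of 113 (slack = 13).
Slack constraints have shadow price 0 (complementary slackness).
The binding rows give the dual system: 2·y_lumber + 3·y_carpentry = 34 and 2·y_lumber + 6·y_carpentry = 52.
→ y_lumber = 8 and y_carpentry = 6.
Shadow price of lumber = 8.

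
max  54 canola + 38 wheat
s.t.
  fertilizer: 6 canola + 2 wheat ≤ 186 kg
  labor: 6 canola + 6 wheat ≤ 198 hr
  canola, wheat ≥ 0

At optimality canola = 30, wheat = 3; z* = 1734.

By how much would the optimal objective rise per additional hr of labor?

At the optimum: fertilizer uses 186 of 186 (binding); labor uses 198 of 198 (binding).
From A_Bᵀ y = c: 6·y_fertilizer + 6·y_labor = 54; 2·y_fertilizer + 6·y_labor = 38.
→ y_fertilizer = 4 and y_labor = 5.
Shadow price of labor = 5.

5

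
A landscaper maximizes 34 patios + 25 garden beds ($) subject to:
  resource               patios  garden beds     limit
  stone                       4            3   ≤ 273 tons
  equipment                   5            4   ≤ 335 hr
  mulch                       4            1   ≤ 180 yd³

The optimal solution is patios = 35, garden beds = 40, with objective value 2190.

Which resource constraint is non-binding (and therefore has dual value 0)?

stone

stone: 260/273 (slack 13)
equipment: 335/335 (binding)
mulch: 180/180 (binding)
By complementary slackness, a constraint with positive slack has shadow price 0 → stone.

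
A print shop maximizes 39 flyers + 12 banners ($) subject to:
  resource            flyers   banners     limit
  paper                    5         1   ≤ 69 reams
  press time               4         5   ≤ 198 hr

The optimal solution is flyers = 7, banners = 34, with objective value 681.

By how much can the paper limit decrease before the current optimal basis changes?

29.4

Binding constraints: paper, press time. The basis is B = [[5,1],[4,5]] with det 21.
Per unit decrease in paper, x* moves by d = (-0.2381, 0.1905).
The basis stays optimal until flyers reaches 0; allowable decrease = 29.4 reams.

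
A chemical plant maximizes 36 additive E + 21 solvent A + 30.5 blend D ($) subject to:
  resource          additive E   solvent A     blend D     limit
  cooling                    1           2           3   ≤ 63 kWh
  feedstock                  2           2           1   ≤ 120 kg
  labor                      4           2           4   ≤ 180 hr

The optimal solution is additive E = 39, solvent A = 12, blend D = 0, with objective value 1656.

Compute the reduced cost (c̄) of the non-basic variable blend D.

Binding: cooling and labor. Non-binding: feedstock (18 unused).
By complementary slackness, y = 0 for the non-binding constraint.
From A_Bᵀ y = c: 1·y_cooling + 4·y_labor = 36; 2·y_cooling + 2·y_labor = 21.
This yields shadow prices y_cooling = 2, y_labor = 8.5.
Reduced cost of blend D: c₃ − yᵀa₃ = 30.5 − (2·3 + 8.5·4) = 30.5 − 40 = -9.5.

-9.5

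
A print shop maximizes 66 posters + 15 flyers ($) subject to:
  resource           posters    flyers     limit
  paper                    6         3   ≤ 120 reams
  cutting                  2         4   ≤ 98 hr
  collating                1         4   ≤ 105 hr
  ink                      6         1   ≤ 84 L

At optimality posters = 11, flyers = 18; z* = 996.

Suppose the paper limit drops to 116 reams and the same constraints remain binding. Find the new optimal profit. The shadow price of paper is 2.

Δb = -4, so new z* = 996 + (2)·(-4) = 996 − 8 = 988.

988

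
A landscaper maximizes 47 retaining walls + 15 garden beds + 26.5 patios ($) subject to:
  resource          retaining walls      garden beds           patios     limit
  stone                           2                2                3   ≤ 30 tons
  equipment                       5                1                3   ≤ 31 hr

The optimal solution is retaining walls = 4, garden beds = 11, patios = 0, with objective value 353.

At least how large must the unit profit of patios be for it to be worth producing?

Both stone and equipment are binding at x*.
From A_Bᵀ y = c: 2·y_stone + 5·y_equipment = 47; 2·y_stone + 1·y_equipment = 15.
Solving: y_stone = 3.5, y_equipment = 8.
patios enters the basis when its profit ≥ yᵀa₃ = 3.5·3 + 8·3 = 34.5.

34.5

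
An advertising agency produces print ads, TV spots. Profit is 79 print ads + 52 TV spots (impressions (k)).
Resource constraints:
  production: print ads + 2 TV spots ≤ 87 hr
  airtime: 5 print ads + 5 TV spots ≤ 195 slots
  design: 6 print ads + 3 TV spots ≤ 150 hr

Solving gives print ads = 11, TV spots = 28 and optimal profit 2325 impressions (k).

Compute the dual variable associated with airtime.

At the optimum: production uses 67 of 87 (slack = 20); airtime uses 195 of 195 (binding); design uses 150 of 150 (binding).
By complementary slackness, y = 0 for the non-binding constraint.
Dual feasibility on the basic columns requires 5·y_airtime + 6·y_design = 79, 5·y_airtime + 3·y_design = 52.
This yields shadow prices y_airtime = 5, y_design = 9.
Shadow price of airtime = 5.

5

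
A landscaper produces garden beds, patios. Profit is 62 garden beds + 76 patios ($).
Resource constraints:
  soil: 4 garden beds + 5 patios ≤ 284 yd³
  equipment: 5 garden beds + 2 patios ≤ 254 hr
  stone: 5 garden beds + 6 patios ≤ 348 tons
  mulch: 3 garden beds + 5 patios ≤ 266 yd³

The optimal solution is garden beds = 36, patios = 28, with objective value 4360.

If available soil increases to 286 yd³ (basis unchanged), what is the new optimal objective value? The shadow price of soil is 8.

Δb = 2, so new z* = 4360 + (8)·(2) = 4360 + 16 = 4376.

4376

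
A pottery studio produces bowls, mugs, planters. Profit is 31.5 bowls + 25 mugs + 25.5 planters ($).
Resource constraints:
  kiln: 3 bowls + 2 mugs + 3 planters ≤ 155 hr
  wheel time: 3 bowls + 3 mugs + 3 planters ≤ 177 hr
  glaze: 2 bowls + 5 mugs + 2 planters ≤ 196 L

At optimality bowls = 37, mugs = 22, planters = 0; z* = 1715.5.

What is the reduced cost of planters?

At the optimum: kiln uses 155 of 155 (binding); wheel time uses 177 of 177 (binding); glaze uses 184 of 196 (slack = 12).
Slack constraints have shadow price 0 (complementary slackness).
The binding rows give the dual system: 3·y_kiln + 3·y_wheel time = 31.5 and 2·y_kiln + 3·y_wheel time = 25.
Solving: y_kiln = 6.5, y_wheel time = 4.
Reduced cost of planters: c₃ − yᵀa₃ = 25.5 − (6.5·3 + 4·3) = 25.5 − 31.5 = -6.

-6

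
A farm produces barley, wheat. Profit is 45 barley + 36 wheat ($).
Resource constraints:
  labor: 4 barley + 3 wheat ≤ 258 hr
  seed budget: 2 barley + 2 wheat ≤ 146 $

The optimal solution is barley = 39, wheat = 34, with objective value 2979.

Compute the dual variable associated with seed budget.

4.5

Check each constraint at x*: labor 258/258 (tight); seed budget 146/146 (tight).
The binding rows give the dual system: 4·y_labor + 2·y_seed budget = 45 and 3·y_labor + 2·y_seed budget = 36.
→ y_labor = 9 and y_seed budget = 4.5.
Shadow price of seed budget = 4.5.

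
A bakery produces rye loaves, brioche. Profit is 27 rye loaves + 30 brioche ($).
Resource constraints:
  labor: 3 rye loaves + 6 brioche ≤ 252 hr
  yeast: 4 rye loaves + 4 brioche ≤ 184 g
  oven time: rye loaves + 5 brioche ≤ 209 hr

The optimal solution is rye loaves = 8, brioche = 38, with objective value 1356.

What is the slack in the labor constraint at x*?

0

labor used = 3·8 + 6·38 = 252; slack = 252 − 252 = 0.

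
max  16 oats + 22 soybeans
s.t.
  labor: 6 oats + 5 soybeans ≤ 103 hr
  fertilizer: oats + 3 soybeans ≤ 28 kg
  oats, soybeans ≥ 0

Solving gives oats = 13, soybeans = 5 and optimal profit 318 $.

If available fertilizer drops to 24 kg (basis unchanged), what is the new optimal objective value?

Check each constraint at x*: labor 103/103 (tight); fertilizer 28/28 (tight).
From A_Bᵀ y = c: 6·y_labor + 1·y_fertilizer = 16; 5·y_labor + 3·y_fertilizer = 22.
This yields shadow prices y_labor = 2, y_fertilizer = 4.
Δz = y_fertilizer·Δb = 4 × (-4) = -16, so new z* = 318 − 16 = 302.

302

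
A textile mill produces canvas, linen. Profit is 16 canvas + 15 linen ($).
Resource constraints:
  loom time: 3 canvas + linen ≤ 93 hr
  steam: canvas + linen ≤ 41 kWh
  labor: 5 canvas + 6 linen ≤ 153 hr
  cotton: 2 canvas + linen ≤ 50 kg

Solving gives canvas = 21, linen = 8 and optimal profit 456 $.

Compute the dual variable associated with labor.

Binding: labor and cotton. Non-binding: loom time (22 unused), steam (12 unused).
Since loom time, steam are not tight, their duals are 0.
Dual feasibility on the basic columns requires 5·y_labor + 2·y_cotton = 16, 6·y_labor + 1·y_cotton = 15.
This yields shadow prices y_labor = 2, y_cotton = 3.
Shadow price of labor = 2.

2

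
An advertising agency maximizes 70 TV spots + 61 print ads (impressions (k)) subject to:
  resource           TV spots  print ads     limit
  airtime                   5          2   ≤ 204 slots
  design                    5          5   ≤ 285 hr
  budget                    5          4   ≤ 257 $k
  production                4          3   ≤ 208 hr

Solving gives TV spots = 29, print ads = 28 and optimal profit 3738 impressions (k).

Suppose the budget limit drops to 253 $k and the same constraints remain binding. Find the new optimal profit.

Binding: design and budget. Non-binding: airtime (3 unused), production (8 unused).
Since airtime, production are not tight, their duals are 0.
From A_Bᵀ y = c: 5·y_design + 5·y_budget = 70; 5·y_design + 4·y_budget = 61.
This yields shadow prices y_design = 5, y_budget = 9.
Δz = y_budget·Δb = 9 × (-4) = -36, so new z* = 3738 − 36 = 3702.

3702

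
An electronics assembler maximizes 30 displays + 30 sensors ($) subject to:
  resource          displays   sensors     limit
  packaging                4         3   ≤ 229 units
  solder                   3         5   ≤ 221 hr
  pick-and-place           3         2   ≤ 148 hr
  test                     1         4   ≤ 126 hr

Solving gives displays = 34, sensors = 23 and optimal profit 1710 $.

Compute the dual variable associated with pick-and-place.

Check each constraint at x*: packaging 205/229 (slack 24); solder 217/221 (slack 4); pick-and-place 148/148 (tight); test 126/126 (tight).
Since packaging, solder are not tight, their duals are 0.
From A_Bᵀ y = c: 3·y_pick-and-place + 1·y_test = 30; 2·y_pick-and-place + 4·y_test = 30.
Solving: y_pick-and-place = 9, y_test = 3.
Shadow price of pick-and-place = 9.

9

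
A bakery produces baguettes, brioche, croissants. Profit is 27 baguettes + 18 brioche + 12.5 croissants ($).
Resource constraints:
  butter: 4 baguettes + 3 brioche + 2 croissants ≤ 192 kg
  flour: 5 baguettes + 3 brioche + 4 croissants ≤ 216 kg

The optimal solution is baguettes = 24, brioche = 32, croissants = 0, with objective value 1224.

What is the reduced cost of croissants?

-5.5

Both butter and flour are binding at x*.
From A_Bᵀ y = c: 4·y_butter + 5·y_flour = 27; 3·y_butter + 3·y_flour = 18.
→ y_butter = 3 and y_flour = 3.
Reduced cost of croissants: c₃ − yᵀa₃ = 12.5 − (3·2 + 3·4) = 12.5 − 18 = -5.5.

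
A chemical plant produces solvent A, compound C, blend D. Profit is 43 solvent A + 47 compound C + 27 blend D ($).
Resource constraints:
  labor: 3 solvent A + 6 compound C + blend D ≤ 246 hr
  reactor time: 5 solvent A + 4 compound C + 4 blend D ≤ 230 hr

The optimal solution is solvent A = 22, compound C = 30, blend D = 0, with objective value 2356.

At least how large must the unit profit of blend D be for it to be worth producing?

At the optimum: labor uses 246 of 246 (binding); reactor time uses 230 of 230 (binding).
From A_Bᵀ y = c: 3·y_labor + 5·y_reactor time = 43; 6·y_labor + 4·y_reactor time = 47.
This yields shadow prices y_labor = 3.5, y_reactor time = 6.5.
blend D enters the basis when its profit ≥ yᵀa₃ = 3.5·1 + 6.5·4 = 29.5.

29.5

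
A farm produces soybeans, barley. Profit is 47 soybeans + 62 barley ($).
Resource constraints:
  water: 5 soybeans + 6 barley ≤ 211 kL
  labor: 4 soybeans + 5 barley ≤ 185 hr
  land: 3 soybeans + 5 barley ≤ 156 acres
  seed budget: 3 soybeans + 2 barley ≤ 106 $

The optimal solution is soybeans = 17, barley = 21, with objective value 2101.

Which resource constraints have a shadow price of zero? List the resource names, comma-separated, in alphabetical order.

labor, seed budget

water: 211/211 (binding)
labor: 173/185 (slack 12)
land: 156/156 (binding)
seed budget: 93/106 (slack 13)
By complementary slackness, a constraint with positive slack has shadow price 0 → labor, seed budget.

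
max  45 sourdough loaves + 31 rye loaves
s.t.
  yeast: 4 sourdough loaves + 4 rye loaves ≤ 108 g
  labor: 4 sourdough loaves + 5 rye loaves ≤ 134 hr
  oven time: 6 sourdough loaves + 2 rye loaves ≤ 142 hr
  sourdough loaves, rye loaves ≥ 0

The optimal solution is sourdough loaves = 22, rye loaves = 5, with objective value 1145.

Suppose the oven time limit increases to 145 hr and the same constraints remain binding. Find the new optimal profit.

1155.5

Check each constraint at x*: yeast 108/108 (tight); labor 113/134 (slack 21); oven time 142/142 (tight).
By complementary slackness, y = 0 for the non-binding constraint.
The binding rows give the dual system: 4·y_yeast + 6·y_oven time = 45 and 4·y_yeast + 2·y_oven time = 31.
→ y_yeast = 6 and y_oven time = 3.5.
Δz = y_oven time·Δb = 3.5 × (3) = 10.5, so new z* = 1145 + 10.5 = 1155.5.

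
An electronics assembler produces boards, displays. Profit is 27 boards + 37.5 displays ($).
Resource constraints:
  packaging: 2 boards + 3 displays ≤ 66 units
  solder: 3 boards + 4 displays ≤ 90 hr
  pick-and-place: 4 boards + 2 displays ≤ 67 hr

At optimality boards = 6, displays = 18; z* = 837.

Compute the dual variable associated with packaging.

4.5

At the optimum: packaging uses 66 of 66 (binding); solder uses 90 of 90 (binding); pick-and-place uses 60 of 67 (slack = 7).
By complementary slackness, y = 0 for the non-binding constraint.
Dual feasibility on the basic columns requires 2·y_packaging + 3·y_solder = 27, 3·y_packaging + 4·y_solder = 37.5.
→ y_packaging = 4.5 and y_solder = 6.
Shadow price of packaging = 4.5.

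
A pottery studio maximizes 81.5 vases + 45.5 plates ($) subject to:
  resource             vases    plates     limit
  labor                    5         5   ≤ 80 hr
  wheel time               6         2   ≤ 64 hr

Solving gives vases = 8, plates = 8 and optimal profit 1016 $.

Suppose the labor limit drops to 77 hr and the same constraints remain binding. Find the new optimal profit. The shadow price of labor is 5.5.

Δb = -3, so new z* = 1016 + (5.5)·(-3) = 1016 − 16.5 = 999.5.

999.5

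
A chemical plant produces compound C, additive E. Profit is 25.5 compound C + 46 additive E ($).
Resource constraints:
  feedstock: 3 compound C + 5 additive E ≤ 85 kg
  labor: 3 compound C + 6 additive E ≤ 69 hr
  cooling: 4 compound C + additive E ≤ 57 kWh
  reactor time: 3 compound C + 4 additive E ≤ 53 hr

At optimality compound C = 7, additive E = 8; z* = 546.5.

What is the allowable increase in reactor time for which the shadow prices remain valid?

6

Binding constraints: labor, reactor time. The basis is B = [[3,6],[3,4]] with det -6.
Per unit increase in reactor time, x* moves by d = (1, -0.5).
The basis stays optimal until cooling becomes binding; allowable increase = 6 hr.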